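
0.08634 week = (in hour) 14.51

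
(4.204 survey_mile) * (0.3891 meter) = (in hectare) 0.2633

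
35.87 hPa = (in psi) 0.5203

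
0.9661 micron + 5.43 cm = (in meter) 0.0543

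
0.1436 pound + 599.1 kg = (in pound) 1321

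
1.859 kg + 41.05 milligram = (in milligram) 1.859e+06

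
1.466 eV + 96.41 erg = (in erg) 96.41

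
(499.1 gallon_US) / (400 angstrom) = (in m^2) 4.723e+07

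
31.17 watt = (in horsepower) 0.0418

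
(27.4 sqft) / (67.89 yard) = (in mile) 2.548e-05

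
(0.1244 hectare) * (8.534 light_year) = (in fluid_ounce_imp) 3.535e+24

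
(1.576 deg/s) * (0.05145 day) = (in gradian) 7784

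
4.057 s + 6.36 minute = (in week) 0.0006377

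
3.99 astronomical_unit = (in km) 5.969e+08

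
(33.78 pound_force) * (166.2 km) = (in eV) 1.559e+26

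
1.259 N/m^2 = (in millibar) 0.01259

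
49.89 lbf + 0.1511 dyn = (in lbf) 49.89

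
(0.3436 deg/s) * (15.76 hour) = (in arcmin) 1.17e+06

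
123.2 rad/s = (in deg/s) 7059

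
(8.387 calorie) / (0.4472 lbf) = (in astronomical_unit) 1.179e-10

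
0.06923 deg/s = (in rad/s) 0.001208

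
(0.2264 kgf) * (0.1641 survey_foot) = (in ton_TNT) 2.654e-11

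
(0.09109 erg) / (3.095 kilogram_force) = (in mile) 1.865e-13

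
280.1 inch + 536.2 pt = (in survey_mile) 0.004538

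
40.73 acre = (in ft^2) 1.774e+06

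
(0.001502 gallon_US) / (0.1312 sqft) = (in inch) 0.01836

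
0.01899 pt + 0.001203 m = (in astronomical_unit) 8.086e-15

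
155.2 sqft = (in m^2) 14.42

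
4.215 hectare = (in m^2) 4.215e+04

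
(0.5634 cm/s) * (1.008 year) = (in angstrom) 1.791e+15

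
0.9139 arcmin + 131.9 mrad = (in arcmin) 454.4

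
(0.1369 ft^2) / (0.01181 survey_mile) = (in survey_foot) 0.002195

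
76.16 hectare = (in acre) 188.2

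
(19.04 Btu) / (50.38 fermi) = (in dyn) 3.987e+22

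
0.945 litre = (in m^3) 0.000945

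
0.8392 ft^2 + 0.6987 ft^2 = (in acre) 3.531e-05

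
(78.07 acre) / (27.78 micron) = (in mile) 7.067e+06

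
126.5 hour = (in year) 0.01444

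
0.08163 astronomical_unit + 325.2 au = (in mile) 3.024e+10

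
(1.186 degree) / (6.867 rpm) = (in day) 3.332e-07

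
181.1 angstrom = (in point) 5.134e-05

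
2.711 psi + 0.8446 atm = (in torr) 782.1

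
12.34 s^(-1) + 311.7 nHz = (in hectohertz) 0.1234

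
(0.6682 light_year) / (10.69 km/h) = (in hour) 5.914e+11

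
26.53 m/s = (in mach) 0.07791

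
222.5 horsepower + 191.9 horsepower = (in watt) 3.09e+05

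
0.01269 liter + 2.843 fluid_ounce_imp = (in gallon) 0.02469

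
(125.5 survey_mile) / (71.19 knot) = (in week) 0.009119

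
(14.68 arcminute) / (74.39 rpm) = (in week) 9.064e-10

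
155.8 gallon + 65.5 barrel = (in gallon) 2907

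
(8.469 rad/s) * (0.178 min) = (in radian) 90.45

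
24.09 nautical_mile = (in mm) 4.461e+07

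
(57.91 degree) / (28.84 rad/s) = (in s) 0.03505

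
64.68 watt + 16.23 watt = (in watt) 80.91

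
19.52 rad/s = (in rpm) 186.4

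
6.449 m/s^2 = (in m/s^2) 6.449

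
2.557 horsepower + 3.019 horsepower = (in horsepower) 5.576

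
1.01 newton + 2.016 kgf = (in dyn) 2.078e+06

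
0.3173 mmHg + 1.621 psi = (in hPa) 112.2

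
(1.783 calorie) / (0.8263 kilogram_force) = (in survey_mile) 0.0005721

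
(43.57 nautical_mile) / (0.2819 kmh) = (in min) 1.717e+04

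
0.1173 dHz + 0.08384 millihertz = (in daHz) 0.001181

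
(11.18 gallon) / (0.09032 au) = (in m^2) 3.132e-12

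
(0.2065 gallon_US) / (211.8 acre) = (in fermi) 9.12e+05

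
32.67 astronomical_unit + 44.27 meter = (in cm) 4.887e+14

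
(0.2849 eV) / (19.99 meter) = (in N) 2.283e-21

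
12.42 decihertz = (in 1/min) 74.52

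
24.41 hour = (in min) 1465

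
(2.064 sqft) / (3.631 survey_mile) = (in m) 3.281e-05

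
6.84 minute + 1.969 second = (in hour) 0.1145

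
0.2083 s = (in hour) 5.786e-05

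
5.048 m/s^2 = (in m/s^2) 5.048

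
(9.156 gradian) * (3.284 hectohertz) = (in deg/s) 2706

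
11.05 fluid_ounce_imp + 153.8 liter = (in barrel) 0.9693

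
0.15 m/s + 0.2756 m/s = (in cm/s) 42.56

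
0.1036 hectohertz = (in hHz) 0.1036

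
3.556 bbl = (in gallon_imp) 124.4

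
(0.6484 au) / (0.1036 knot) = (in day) 2.106e+07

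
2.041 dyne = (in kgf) 2.081e-06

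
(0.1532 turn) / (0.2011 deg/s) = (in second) 274.3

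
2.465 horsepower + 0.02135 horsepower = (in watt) 1854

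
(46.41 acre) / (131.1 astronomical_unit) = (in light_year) 1.012e-24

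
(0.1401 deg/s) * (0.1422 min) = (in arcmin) 71.72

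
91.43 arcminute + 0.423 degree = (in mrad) 33.98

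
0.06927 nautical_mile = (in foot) 420.9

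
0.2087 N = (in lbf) 0.04692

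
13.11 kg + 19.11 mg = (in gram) 1.311e+04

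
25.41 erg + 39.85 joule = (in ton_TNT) 9.524e-09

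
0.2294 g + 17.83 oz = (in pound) 1.115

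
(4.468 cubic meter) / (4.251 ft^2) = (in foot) 37.12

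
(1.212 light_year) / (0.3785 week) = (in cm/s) 5.009e+12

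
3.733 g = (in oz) 0.1317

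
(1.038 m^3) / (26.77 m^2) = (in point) 109.9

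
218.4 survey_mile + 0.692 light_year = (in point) 1.856e+19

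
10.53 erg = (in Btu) 9.981e-10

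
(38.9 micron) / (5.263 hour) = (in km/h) 7.391e-09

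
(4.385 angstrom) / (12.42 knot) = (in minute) 1.144e-12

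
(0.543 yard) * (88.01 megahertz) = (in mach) 1.283e+05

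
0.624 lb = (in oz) 9.984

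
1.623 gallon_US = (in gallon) 1.623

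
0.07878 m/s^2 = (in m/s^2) 0.07878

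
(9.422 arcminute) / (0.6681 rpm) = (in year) 1.242e-09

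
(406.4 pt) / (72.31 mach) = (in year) 1.846e-13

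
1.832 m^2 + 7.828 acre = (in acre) 7.828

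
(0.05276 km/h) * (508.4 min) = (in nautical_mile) 0.2414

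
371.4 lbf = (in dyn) 1.652e+08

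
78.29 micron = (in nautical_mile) 4.227e-08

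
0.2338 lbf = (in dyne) 1.04e+05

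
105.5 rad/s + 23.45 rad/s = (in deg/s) 7388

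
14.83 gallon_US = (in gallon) 14.83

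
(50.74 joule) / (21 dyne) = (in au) 1.615e-06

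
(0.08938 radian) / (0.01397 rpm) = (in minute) 1.018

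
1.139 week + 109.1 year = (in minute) 5.735e+07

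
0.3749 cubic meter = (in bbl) 2.358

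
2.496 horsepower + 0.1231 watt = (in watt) 1861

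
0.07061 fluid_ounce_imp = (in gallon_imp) 0.0004413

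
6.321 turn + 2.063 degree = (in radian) 39.75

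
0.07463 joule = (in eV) 4.658e+17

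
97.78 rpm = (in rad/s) 10.24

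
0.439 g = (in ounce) 0.01549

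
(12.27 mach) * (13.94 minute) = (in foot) 1.146e+07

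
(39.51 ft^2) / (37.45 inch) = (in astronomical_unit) 2.579e-11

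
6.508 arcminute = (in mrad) 1.893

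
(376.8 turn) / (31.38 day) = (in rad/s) 0.0008732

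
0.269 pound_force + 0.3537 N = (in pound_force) 0.3485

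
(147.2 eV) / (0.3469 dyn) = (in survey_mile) 4.224e-15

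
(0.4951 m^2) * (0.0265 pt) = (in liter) 0.004628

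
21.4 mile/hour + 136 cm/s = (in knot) 21.24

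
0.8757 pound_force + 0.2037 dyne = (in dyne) 3.895e+05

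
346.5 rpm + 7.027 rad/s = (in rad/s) 43.31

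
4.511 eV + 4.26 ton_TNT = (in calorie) 4.26e+09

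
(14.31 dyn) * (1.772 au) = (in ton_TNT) 0.009066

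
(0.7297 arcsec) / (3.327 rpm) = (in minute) 1.692e-07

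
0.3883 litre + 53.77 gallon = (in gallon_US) 53.87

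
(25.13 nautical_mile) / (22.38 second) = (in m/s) 2080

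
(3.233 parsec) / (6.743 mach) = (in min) 7.242e+11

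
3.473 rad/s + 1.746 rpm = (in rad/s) 3.656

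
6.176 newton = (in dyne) 6.176e+05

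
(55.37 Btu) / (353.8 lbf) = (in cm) 3712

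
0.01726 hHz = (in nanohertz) 1.726e+09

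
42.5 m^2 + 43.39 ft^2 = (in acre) 0.0115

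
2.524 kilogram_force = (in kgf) 2.524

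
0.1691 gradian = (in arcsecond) 547.9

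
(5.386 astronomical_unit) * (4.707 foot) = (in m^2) 1.156e+12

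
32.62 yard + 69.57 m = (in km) 0.0994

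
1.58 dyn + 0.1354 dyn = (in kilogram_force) 1.749e-06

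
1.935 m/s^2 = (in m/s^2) 1.935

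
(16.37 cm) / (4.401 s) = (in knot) 0.0723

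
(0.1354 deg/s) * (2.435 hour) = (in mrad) 2.072e+04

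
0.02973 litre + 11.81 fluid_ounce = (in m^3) 0.000379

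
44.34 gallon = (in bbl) 1.056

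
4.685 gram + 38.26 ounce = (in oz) 38.43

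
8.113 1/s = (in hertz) 8.113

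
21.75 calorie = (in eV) 5.68e+20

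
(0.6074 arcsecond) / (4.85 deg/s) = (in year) 1.103e-12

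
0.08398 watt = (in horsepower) 0.0001126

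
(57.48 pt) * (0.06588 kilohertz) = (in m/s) 1.336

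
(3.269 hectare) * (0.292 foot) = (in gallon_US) 7.686e+05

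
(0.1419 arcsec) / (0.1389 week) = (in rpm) 7.82e-11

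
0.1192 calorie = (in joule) 0.4987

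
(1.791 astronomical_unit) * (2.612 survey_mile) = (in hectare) 1.126e+11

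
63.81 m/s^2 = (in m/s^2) 63.81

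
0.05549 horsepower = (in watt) 41.38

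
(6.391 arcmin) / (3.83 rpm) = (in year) 1.47e-10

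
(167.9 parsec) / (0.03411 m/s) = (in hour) 4.219e+16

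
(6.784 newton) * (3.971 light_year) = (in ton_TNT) 6.091e+07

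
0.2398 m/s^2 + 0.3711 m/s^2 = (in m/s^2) 0.6109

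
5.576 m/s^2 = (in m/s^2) 5.576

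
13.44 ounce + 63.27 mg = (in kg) 0.3811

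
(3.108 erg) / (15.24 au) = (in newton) 1.363e-19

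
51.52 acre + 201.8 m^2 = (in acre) 51.57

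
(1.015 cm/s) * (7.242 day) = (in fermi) 6.351e+18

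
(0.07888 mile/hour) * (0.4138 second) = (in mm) 14.59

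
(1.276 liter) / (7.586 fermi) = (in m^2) 1.682e+11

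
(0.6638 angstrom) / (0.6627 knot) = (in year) 6.174e-18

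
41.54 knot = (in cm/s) 2137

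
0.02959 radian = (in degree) 1.695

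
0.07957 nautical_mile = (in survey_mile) 0.09157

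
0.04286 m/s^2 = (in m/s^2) 0.04286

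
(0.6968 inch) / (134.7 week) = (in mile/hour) 4.86e-10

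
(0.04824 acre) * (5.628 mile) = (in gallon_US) 4.671e+08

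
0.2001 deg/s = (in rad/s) 0.003492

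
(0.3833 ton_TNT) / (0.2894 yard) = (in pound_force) 1.362e+09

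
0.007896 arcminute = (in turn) 3.656e-07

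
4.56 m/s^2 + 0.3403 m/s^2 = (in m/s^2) 4.9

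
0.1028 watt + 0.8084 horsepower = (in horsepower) 0.8085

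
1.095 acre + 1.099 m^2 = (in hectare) 0.4432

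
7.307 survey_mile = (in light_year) 1.243e-12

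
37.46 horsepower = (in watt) 2.793e+04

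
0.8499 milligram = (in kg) 8.499e-07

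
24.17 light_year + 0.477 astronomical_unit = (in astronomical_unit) 1.529e+06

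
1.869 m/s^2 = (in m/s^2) 1.869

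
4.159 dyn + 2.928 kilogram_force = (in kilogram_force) 2.928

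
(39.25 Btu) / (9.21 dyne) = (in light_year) 4.753e-08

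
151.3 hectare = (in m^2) 1.513e+06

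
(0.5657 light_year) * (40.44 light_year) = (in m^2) 2.048e+33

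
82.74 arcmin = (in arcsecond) 4964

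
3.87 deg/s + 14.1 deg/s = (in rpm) 2.995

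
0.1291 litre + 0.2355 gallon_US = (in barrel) 0.006419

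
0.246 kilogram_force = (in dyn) 2.412e+05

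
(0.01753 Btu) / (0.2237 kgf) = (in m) 8.431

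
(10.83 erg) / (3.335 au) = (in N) 2.171e-18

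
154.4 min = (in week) 0.01532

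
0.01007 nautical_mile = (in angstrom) 1.865e+11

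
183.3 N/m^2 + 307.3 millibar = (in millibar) 309.1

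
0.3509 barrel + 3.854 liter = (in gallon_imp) 13.12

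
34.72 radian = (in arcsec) 7.162e+06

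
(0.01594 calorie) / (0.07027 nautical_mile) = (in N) 0.0005125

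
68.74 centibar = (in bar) 0.6874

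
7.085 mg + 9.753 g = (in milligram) 9760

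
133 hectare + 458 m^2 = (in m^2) 1.33e+06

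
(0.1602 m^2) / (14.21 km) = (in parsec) 3.654e-22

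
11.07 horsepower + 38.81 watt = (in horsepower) 11.12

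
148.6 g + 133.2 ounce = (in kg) 3.925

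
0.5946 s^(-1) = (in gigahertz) 5.946e-10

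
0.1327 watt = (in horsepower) 0.000178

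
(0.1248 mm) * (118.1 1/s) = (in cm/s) 1.474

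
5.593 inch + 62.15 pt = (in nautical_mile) 8.855e-05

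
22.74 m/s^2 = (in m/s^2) 22.74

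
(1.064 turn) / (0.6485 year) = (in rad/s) 3.269e-07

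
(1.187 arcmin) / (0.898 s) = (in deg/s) 0.02203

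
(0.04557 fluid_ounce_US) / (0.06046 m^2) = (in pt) 0.06318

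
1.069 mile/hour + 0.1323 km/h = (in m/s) 0.5146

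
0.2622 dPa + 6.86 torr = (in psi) 0.1327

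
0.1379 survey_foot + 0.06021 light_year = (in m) 5.696e+14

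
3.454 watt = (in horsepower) 0.004632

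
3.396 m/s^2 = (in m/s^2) 3.396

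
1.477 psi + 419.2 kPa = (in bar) 4.294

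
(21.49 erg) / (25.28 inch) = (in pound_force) 7.524e-07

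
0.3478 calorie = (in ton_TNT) 3.478e-10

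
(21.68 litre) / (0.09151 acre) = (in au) 3.913e-16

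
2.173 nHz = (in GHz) 2.173e-18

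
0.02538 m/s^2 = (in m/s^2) 0.02538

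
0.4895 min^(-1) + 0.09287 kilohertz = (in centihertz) 9288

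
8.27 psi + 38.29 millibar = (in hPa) 608.5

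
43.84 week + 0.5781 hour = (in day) 306.9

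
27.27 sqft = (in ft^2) 27.27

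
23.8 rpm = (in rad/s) 2.492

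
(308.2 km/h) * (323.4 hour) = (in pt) 2.825e+11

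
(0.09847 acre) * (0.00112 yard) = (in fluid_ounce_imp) 1.436e+04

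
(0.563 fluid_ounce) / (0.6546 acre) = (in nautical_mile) 3.394e-12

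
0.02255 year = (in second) 7.111e+05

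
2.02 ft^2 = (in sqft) 2.02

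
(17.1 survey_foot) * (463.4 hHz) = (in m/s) 2.415e+05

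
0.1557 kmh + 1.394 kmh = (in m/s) 0.4305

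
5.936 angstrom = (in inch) 2.337e-08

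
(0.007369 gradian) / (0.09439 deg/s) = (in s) 0.07026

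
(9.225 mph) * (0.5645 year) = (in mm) 7.341e+10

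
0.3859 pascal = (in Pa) 0.3859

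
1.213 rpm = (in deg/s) 7.278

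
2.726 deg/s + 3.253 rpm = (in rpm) 3.707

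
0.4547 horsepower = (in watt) 339.1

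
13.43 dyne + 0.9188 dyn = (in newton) 0.0001435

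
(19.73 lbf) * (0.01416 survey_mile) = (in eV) 1.248e+22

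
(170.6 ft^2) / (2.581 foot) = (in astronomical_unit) 1.347e-10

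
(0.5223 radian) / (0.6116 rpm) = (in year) 2.586e-07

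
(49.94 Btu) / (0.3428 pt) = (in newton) 4.357e+08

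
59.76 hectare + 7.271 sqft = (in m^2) 5.976e+05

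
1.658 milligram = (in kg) 1.658e-06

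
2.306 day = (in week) 0.3294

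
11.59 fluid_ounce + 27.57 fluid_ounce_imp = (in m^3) 0.001126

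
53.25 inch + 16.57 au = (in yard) 2.711e+12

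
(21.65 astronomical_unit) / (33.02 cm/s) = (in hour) 2.725e+09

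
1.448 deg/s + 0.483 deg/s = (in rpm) 0.3218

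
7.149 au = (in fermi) 1.069e+27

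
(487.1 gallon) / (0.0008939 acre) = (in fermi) 5.097e+14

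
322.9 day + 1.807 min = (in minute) 4.65e+05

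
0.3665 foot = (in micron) 1.117e+05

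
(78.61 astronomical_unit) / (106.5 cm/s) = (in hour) 3.067e+09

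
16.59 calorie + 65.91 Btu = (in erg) 6.961e+11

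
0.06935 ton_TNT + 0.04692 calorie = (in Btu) 2.75e+05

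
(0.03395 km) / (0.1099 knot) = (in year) 1.904e-05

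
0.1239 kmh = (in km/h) 0.1239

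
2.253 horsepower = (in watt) 1680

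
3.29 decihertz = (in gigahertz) 3.29e-10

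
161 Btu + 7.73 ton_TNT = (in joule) 3.234e+10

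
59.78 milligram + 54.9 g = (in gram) 54.96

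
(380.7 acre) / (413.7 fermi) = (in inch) 1.466e+20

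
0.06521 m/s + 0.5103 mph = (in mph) 0.6562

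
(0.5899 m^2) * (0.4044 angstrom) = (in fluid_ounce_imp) 8.396e-07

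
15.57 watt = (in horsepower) 0.02088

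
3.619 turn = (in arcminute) 7.817e+04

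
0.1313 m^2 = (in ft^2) 1.413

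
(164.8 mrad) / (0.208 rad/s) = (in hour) 0.0002201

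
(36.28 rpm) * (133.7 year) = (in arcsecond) 3.304e+15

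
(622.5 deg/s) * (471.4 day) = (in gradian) 2.817e+10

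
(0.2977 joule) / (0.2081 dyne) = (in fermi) 1.431e+20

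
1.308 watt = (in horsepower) 0.001754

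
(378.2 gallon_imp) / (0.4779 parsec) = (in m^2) 1.166e-16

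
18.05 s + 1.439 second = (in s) 19.49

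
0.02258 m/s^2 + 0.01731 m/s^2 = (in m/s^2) 0.03989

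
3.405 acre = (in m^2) 1.378e+04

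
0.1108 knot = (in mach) 0.0001674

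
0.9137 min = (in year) 1.738e-06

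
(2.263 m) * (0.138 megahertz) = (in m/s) 3.123e+05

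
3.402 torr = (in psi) 0.06578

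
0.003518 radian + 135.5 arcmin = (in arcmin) 147.6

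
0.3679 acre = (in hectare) 0.1489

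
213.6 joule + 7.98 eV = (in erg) 2.136e+09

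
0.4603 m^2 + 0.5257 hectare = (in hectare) 0.5257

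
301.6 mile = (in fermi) 4.854e+20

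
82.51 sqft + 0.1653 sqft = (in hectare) 0.0007681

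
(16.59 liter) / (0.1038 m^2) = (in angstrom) 1.598e+09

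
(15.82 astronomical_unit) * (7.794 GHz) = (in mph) 4.126e+22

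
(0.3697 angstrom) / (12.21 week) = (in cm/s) 5.006e-16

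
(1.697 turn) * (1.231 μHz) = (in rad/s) 1.313e-05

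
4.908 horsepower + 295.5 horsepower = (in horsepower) 300.4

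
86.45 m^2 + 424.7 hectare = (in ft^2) 4.572e+07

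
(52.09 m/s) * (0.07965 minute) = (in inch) 9801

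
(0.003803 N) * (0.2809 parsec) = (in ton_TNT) 7878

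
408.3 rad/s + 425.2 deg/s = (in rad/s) 415.7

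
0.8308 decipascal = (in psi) 1.205e-05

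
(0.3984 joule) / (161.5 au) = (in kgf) 1.682e-15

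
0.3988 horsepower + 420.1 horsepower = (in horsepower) 420.5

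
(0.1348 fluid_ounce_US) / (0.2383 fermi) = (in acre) 4.134e+06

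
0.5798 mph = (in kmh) 0.9331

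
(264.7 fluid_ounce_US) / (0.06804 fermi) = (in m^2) 1.151e+14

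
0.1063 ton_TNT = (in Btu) 4.216e+05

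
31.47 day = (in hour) 755.3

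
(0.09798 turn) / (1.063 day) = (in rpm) 6.401e-05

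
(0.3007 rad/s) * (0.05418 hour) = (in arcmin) 2.016e+05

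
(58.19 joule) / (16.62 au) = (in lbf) 5.261e-12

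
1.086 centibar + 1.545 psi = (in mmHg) 88.05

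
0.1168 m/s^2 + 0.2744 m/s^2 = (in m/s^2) 0.3912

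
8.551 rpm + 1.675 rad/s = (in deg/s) 147.3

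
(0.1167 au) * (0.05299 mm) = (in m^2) 9.251e+05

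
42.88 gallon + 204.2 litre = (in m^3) 0.3665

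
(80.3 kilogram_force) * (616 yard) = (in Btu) 420.4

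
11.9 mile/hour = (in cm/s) 532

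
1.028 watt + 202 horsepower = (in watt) 1.506e+05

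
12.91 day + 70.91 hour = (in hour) 380.8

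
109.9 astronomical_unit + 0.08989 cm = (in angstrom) 1.644e+23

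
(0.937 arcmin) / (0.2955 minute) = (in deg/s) 0.0008808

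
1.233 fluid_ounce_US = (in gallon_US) 0.009633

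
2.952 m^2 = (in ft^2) 31.78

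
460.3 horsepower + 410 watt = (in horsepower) 460.8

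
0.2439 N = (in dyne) 2.439e+04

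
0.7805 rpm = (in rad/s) 0.08173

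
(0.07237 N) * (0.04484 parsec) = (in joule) 1.001e+14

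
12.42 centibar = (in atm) 0.1226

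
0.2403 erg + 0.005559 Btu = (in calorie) 1.402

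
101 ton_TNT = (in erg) 4.226e+18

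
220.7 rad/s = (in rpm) 2108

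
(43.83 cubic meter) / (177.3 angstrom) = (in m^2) 2.472e+09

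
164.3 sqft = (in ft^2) 164.3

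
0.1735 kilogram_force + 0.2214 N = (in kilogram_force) 0.1961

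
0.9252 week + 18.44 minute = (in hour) 155.7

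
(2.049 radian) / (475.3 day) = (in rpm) 4.765e-07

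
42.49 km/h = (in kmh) 42.49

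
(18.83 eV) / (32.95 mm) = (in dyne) 9.156e-12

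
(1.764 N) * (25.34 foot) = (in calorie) 3.256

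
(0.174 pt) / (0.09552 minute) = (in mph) 2.396e-05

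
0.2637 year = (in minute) 1.386e+05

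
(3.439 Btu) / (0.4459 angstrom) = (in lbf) 1.829e+13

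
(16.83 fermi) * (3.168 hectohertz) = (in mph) 1.193e-11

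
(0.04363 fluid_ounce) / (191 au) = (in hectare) 4.516e-24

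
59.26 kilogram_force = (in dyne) 5.811e+07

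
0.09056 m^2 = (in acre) 2.238e-05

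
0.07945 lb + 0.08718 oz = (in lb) 0.0849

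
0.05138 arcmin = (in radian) 1.495e-05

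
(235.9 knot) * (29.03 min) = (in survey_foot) 6.935e+05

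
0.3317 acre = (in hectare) 0.1342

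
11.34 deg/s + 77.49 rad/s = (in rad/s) 77.69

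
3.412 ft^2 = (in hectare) 3.17e-05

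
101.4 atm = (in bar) 102.7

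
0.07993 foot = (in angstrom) 2.436e+08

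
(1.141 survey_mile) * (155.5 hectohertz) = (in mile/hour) 6.387e+07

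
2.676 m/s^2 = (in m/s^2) 2.676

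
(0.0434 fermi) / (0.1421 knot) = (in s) 5.937e-16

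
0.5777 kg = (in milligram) 5.777e+05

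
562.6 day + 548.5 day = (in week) 158.7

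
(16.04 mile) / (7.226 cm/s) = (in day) 4.135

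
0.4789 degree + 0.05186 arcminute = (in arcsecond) 1727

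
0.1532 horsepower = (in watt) 114.2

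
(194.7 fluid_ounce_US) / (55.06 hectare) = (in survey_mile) 6.498e-12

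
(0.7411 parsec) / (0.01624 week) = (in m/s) 2.328e+12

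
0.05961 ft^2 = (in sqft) 0.05961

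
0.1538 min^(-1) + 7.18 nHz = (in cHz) 0.2563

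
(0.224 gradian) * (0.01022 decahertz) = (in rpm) 0.003434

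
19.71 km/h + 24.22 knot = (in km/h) 64.57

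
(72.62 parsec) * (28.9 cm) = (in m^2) 6.476e+17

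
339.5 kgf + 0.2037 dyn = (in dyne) 3.329e+08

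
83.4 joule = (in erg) 8.34e+08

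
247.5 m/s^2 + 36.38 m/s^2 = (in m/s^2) 283.9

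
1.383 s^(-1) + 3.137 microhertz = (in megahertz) 1.383e-06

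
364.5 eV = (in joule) 5.84e-17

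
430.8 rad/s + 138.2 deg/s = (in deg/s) 2.482e+04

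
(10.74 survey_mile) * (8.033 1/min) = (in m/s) 2314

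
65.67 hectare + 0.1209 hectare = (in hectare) 65.79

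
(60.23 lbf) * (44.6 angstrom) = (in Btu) 1.133e-09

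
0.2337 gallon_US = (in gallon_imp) 0.1946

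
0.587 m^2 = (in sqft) 6.318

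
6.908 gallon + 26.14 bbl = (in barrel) 26.3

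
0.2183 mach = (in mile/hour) 166.3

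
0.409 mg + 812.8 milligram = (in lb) 0.001793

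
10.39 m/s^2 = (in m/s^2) 10.39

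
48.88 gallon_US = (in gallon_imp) 40.7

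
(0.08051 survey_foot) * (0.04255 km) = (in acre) 0.000258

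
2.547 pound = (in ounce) 40.75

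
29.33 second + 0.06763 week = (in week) 0.06768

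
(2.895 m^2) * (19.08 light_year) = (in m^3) 5.226e+17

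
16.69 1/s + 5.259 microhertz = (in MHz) 1.669e-05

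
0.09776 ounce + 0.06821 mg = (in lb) 0.00611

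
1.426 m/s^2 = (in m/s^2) 1.426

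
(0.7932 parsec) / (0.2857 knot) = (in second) 1.665e+17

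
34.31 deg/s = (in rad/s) 0.5988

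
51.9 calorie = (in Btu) 0.2058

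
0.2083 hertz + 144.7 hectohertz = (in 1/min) 8.682e+05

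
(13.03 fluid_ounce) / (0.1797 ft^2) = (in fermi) 2.308e+13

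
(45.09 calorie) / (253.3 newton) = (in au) 4.979e-12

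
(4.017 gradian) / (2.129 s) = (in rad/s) 0.02964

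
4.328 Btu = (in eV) 2.85e+22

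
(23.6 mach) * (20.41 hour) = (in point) 1.674e+12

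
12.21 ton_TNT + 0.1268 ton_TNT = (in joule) 5.162e+10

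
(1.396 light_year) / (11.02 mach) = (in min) 5.866e+10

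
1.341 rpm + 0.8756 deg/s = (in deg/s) 8.922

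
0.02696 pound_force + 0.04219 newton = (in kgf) 0.01653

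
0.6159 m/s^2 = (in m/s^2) 0.6159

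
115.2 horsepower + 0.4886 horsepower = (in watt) 8.627e+04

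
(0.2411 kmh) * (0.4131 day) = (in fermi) 2.39e+18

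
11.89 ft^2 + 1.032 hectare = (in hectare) 1.032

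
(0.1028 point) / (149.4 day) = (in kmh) 1.011e-11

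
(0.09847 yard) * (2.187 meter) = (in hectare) 1.969e-05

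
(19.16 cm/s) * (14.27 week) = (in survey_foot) 5.425e+06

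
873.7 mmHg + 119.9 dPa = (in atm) 1.15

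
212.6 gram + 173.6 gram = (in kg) 0.3862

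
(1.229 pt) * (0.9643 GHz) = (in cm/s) 4.181e+07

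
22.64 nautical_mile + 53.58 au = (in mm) 8.015e+15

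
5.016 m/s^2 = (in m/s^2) 5.016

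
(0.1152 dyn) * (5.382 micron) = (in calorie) 1.482e-12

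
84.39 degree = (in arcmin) 5063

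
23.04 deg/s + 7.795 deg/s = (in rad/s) 0.5382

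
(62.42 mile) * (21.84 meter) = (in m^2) 2.194e+06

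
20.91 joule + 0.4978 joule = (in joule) 21.41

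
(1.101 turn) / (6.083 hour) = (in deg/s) 0.0181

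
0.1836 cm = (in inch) 0.07228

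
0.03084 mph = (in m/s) 0.01379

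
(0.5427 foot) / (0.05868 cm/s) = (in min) 4.698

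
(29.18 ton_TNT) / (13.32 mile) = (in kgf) 5.808e+05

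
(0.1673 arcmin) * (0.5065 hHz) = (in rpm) 0.02354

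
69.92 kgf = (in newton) 685.7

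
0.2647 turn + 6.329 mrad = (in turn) 0.2657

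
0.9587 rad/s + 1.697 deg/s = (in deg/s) 56.63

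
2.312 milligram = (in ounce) 8.155e-05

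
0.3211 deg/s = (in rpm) 0.05352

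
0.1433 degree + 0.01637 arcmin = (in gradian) 0.1595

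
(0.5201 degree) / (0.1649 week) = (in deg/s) 5.215e-06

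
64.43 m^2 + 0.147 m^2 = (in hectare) 0.006458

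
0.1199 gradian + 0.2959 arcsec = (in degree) 0.108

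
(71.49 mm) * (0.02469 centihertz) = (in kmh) 6.354e-05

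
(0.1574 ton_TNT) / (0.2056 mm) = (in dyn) 3.203e+17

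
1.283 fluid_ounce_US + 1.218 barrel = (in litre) 193.7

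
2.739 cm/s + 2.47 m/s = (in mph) 5.587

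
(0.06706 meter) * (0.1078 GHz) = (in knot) 1.405e+07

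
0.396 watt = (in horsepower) 0.000531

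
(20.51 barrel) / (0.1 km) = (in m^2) 0.03261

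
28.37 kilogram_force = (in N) 278.2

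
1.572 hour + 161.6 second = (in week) 0.009624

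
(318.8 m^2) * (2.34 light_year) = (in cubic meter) 7.058e+18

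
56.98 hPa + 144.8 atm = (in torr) 1.101e+05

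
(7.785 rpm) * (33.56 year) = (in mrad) 8.628e+11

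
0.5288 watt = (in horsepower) 0.0007091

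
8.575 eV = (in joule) 1.374e-18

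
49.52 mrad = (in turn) 0.007881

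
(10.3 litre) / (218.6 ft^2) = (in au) 3.39e-15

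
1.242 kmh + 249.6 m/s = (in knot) 485.9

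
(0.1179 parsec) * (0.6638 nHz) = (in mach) 7092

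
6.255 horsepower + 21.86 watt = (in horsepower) 6.284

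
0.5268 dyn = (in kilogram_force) 5.372e-07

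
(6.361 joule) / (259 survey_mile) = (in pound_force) 3.431e-06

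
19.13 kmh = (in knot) 10.33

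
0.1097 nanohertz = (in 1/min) 6.582e-09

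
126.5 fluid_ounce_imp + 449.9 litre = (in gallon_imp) 99.75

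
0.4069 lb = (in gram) 184.6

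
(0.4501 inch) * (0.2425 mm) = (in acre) 6.851e-10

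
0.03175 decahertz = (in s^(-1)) 0.3175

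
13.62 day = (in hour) 326.9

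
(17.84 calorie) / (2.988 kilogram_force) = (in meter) 2.547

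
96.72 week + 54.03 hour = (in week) 97.04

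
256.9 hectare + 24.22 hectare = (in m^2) 2.811e+06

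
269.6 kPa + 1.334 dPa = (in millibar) 2696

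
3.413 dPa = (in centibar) 0.0003413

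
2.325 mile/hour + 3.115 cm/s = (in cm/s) 107.1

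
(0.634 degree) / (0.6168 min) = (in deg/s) 0.01713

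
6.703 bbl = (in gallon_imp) 234.4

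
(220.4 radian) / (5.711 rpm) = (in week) 0.0006093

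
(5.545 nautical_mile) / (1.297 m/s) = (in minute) 132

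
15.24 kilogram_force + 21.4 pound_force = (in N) 244.6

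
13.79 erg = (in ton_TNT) 3.296e-16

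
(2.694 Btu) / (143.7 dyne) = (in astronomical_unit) 1.322e-05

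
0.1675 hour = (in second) 603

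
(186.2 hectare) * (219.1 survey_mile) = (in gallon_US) 1.734e+14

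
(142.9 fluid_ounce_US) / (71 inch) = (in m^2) 0.002343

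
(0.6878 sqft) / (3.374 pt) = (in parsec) 1.74e-15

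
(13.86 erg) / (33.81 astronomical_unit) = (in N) 2.74e-19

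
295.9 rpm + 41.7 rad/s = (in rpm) 694.1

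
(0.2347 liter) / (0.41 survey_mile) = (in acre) 8.789e-11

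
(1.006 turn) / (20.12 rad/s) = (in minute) 0.005236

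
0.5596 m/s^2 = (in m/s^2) 0.5596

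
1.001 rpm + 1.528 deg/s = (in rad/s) 0.1315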